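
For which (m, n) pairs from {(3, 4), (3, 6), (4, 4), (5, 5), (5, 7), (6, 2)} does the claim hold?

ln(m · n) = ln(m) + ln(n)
Testing each pair:
(3, 4): LHS = ln(12) ≈ 2.485, RHS = ln(3) + ln(4) ≈ 2.485 → holds
(3, 6): LHS = ln(18) ≈ 2.89, RHS = ln(3) + ln(6) ≈ 2.89 → holds
(4, 4): LHS = ln(16) ≈ 2.773, RHS = 2·ln(4) ≈ 2.773 → holds
(5, 5): LHS = ln(25) ≈ 3.219, RHS = 2·ln(5) ≈ 3.219 → holds
(5, 7): LHS = ln(35) ≈ 3.555, RHS = ln(5) + ln(7) ≈ 3.555 → holds
(6, 2): LHS = ln(12) ≈ 2.485, RHS = ln(2) + ln(6) ≈ 2.485 → holds

Every pair satisfies the claim.

Answer: All pairs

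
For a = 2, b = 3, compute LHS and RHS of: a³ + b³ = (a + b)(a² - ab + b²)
LHS = 2³ + 3³ = 35
RHS = (2 + 3)(2² - 2·3 + 3²) = 35

LHS = RHS: the two sides agree.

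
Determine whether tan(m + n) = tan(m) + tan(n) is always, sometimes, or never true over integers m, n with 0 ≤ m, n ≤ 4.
Sometimes true

It holds at (m, n) = (0, 2) (both sides equal tan(2) ≈ -2.185), but fails at (m, n) = (4, 1) (LHS = tan(5) ≈ -3.381, RHS = tan(4) + tan(1) ≈ 2.715).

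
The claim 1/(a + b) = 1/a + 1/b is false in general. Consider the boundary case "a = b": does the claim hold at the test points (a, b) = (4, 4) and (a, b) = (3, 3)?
At (4, 4): LHS = 1/8 ≠ RHS = 1/2
At (3, 3): LHS = 1/6 ≠ RHS = 2/3

Answer: No, fails at both test points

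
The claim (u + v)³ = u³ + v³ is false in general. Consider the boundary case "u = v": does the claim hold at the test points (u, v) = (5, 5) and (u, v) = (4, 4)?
At (5, 5): LHS = 1000 ≠ RHS = 250
At (4, 4): LHS = 512 ≠ RHS = 128

Answer: No, fails at both test points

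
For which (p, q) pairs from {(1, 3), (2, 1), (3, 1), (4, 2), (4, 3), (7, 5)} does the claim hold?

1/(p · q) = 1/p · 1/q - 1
Testing each pair:
(1, 3): LHS = 1/3, RHS = -2/3 → fails
(2, 1): LHS = 1/2, RHS = -1/2 → fails
(3, 1): LHS = 1/3, RHS = -2/3 → fails
(4, 2): LHS = 1/8, RHS = -7/8 → fails
(4, 3): LHS = 1/12, RHS = -11/12 → fails
(7, 5): LHS = 1/35, RHS = -34/35 → fails

No pair satisfies the claim.

Answer: None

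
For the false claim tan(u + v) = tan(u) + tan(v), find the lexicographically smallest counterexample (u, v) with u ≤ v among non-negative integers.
(u, v) = (1, 1)

Substituting (1, 1) into the claim:
LHS = tan(1 + 1) = tan(2) ≈ -2.185
RHS = tan(1) + tan(1) = 2·tan(1) ≈ 3.115

Since LHS ≠ RHS, this pair disproves the claim, and no lexicographically smaller pair (u ≤ v, non-negative integers) does.

For instance (3, 6) is also a counterexample (LHS = tan(9) ≈ -0.4523, RHS = tan(6) + tan(3) ≈ -0.4336), but it's lexicographically larger.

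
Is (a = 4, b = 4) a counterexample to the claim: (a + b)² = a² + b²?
Substituting a = 4, b = 4:
LHS = (4 + 4)² = 64
RHS = 4² + 4² = 32

Since LHS ≠ RHS, this pair disproves the claim.

Answer: Yes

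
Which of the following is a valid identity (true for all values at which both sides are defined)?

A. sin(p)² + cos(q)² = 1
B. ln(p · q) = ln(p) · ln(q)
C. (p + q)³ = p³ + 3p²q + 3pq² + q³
A: fails at (4, 6) — LHS = sin(4)² + cos(6)² ≈ 1.495, RHS = 1.
B: fails at (3, 3) — LHS = ln(9) ≈ 2.197, RHS = ln(3)² ≈ 1.207.
C: holds — e.g. at (2, 5), both sides equal 343.

Answer: C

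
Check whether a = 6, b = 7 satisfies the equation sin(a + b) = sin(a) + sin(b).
Fails

Substituting a = 6, b = 7:

LHS = sin(6 + 7) = sin(13) ≈ 0.4202
RHS = sin(6) + sin(7) ≈ 0.3776

LHS ≠ RHS, so the equation does not hold at this point.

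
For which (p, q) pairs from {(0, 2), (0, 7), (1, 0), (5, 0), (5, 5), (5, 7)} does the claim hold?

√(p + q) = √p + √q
(0, 2), (0, 7), (1, 0), (5, 0)

Testing each pair:
(0, 2): LHS = √(2) ≈ 1.414, RHS = √(2) ≈ 1.414 → holds
(0, 7): LHS = √(7) ≈ 2.646, RHS = √(7) ≈ 2.646 → holds
(1, 0): LHS = 1, RHS = 1 → holds
(5, 0): LHS = √(5) ≈ 2.236, RHS = √(5) ≈ 2.236 → holds
(5, 5): LHS = √(10) ≈ 3.162, RHS = 2·√(5) ≈ 4.472 → fails
(5, 7): LHS = 2·√(3) ≈ 3.464, RHS = √(5) + √(7) ≈ 4.882 → fails

4 of 6 pairs satisfy the claim.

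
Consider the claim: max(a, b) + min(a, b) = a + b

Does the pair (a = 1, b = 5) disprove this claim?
Substituting a = 1, b = 5:
LHS = max(1, 5) + min(1, 5) = 6
RHS = 1 + 5 = 6

The sides agree, so this pair does not disprove the claim.

Answer: No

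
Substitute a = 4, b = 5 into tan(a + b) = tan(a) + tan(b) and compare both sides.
LHS = tan(4 + 5) = tan(9) ≈ -0.4523
RHS = tan(4) + tan(5) ≈ -2.223

LHS ≠ RHS (they differ by about 1.77), so the equation does not hold here.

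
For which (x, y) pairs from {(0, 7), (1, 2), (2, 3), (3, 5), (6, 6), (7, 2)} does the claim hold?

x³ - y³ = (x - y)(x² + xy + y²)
All pairs

Testing each pair:
(0, 7): LHS = -343, RHS = -343 → holds
(1, 2): LHS = -7, RHS = -7 → holds
(2, 3): LHS = -19, RHS = -19 → holds
(3, 5): LHS = -98, RHS = -98 → holds
(6, 6): LHS = 0, RHS = 0 → holds
(7, 2): LHS = 335, RHS = 335 → holds

Every pair satisfies the claim.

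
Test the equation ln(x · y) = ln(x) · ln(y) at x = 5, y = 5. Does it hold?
Substituting x = 5, y = 5:

LHS = ln(5 · 5) = ln(25) ≈ 3.219
RHS = ln(5) · ln(5) = ln(5)² ≈ 2.59

LHS ≠ RHS, so the equation does not hold at this point.

Answer: Fails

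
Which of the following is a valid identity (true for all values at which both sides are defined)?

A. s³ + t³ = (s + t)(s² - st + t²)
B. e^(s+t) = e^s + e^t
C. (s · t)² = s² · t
A: holds — e.g. at (2, 2), both sides equal 16.
B: fails at (1, 4) — LHS = e^5 ≈ 148.4, RHS = e + e^4 ≈ 57.32.
C: fails at (1, 4) — LHS = 16, RHS = 4.

Answer: A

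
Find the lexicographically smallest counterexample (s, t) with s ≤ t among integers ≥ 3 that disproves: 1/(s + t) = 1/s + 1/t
(s, t) = (3, 3)

Substituting (3, 3) into the claim:
LHS = 1/(3 + 3) = 1/6
RHS = 1/3 + 1/3 = 2/3

Since LHS ≠ RHS, this pair disproves the claim, and no lexicographically smaller pair (s ≤ t, integers ≥ 3) does.

For instance (6, 6) is also a counterexample (LHS = 1/12, RHS = 1/3), but it's lexicographically larger.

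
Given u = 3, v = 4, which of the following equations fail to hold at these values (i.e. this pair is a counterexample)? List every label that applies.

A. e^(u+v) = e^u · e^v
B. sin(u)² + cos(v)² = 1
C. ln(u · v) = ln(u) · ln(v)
Evaluating each claim at the given values:
A. LHS = e^7 ≈ 1097, RHS = e^7 ≈ 1097 → holds here (LHS = RHS)
B. LHS = sin(3)² + cos(4)² ≈ 0.4472, RHS = 1 → fails here (LHS ≠ RHS)
C. LHS = ln(12) ≈ 2.485, RHS = ln(3)·ln(4) ≈ 1.523 → fails here (LHS ≠ RHS)

Answer: B, C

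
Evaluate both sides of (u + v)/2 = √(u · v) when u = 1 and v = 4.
LHS = (1 + 4)/2 = 5/2
RHS = √(1 · 4) = 2

LHS ≠ RHS, so the equation does not hold here.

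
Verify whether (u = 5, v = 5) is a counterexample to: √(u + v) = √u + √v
Yes

Substituting u = 5, v = 5:
LHS = √(5 + 5) = √(10) ≈ 3.162
RHS = √5 + √5 = 2·√(5) ≈ 4.472

Since LHS ≠ RHS, this pair disproves the claim.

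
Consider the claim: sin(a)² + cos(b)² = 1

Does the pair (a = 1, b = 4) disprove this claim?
Substituting a = 1, b = 4:
LHS = sin(1)² + cos(4)² ≈ 1.135
RHS = 1

Since LHS ≠ RHS, this pair disproves the claim.

Answer: Yes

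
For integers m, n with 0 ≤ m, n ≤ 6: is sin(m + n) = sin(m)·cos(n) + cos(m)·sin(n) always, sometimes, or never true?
Always true

The identity holds for every pair in the range. For instance at (m, n) = (1, 3): both sides equal sin(4) ≈ -0.7568.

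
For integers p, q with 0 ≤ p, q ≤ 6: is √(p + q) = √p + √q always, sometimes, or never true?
It holds at (p, q) = (6, 0) (both sides equal √(6) ≈ 2.449), but fails at (p, q) = (2, 1) (LHS = √(3) ≈ 1.732, RHS = 1 + √(2) ≈ 2.414).

Answer: Sometimes true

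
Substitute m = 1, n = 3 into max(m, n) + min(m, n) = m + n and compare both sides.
LHS = max(1, 3) + min(1, 3) = 4
RHS = 1 + 3 = 4

LHS = RHS: the two sides agree.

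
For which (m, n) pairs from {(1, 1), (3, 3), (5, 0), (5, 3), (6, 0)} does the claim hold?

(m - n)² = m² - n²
Testing each pair:
(1, 1): LHS = 0, RHS = 0 → holds
(3, 3): LHS = 0, RHS = 0 → holds
(5, 0): LHS = 25, RHS = 25 → holds
(5, 3): LHS = 4, RHS = 16 → fails
(6, 0): LHS = 36, RHS = 36 → holds

4 of 5 pairs satisfy the claim.

Answer: (1, 1), (3, 3), (5, 0), (6, 0)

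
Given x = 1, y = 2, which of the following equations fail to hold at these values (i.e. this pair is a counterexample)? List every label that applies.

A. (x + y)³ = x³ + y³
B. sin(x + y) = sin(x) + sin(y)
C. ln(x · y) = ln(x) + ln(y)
A, B

Evaluating each claim at the given values:
A. LHS = 27, RHS = 9 → fails here (LHS ≠ RHS)
B. LHS = sin(3) ≈ 0.1411, RHS = sin(1) + sin(2) ≈ 1.751 → fails here (LHS ≠ RHS)
C. LHS = ln(2) ≈ 0.6931, RHS = ln(2) ≈ 0.6931 → holds here (LHS = RHS)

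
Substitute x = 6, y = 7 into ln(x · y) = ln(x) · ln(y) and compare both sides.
LHS = ln(6 · 7) = ln(42) ≈ 3.738
RHS = ln(6) · ln(7) ≈ 3.487

LHS ≠ RHS (they differ by about 0.2511), so the equation does not hold here.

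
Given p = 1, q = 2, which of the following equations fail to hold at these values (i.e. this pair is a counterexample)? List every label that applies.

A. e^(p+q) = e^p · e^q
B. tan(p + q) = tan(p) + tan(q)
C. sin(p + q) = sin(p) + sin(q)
Evaluating each claim at the given values:
A. LHS = e^3 ≈ 20.09, RHS = e^3 ≈ 20.09 → holds here (LHS = RHS)
B. LHS = tan(3) ≈ -0.1425, RHS = tan(2) + tan(1) ≈ -0.6276 → fails here (LHS ≠ RHS)
C. LHS = sin(3) ≈ 0.1411, RHS = sin(1) + sin(2) ≈ 1.751 → fails here (LHS ≠ RHS)

Answer: B, C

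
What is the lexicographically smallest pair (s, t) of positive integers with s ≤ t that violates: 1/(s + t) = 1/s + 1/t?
Substituting (1, 1) into the claim:
LHS = 1/(1 + 1) = 1/2
RHS = 1/1 + 1/1 = 2

Since LHS ≠ RHS, this pair disproves the claim, and no lexicographically smaller pair (s ≤ t, positive integers) does.

For instance (5, 6) is also a counterexample (LHS = 1/11, RHS = 11/30), but it's lexicographically larger.

Answer: (s, t) = (1, 1)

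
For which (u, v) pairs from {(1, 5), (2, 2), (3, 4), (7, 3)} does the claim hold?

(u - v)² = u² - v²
Testing each pair:
(1, 5): LHS = 16, RHS = -24 → fails
(2, 2): LHS = 0, RHS = 0 → holds
(3, 4): LHS = 1, RHS = -7 → fails
(7, 3): LHS = 16, RHS = 40 → fails

1 of 4 pairs satisfies the claim.

Answer: (2, 2)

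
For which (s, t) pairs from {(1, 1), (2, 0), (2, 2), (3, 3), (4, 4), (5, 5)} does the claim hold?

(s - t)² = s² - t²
Testing each pair:
(1, 1): LHS = 0, RHS = 0 → holds
(2, 0): LHS = 4, RHS = 4 → holds
(2, 2): LHS = 0, RHS = 0 → holds
(3, 3): LHS = 0, RHS = 0 → holds
(4, 4): LHS = 0, RHS = 0 → holds
(5, 5): LHS = 0, RHS = 0 → holds

Every pair satisfies the claim.

Answer: All pairs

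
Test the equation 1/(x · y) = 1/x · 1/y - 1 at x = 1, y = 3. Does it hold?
Substituting x = 1, y = 3:

LHS = 1/(1 · 3) = 1/3
RHS = 1/1 · 1/3 - 1 = -2/3

LHS ≠ RHS, so the equation does not hold at this point.

Answer: Fails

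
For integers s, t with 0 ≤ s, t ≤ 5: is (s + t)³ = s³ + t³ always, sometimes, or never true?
It holds at (s, t) = (0, 4) (both sides equal 64), but fails at (s, t) = (4, 4) (LHS = 512, RHS = 128).

Answer: Sometimes true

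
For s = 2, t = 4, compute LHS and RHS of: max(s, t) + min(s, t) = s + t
LHS = max(2, 4) + min(2, 4) = 6
RHS = 2 + 4 = 6

LHS = RHS: the two sides agree.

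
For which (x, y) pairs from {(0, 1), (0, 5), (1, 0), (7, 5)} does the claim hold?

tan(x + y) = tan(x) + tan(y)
Testing each pair:
(0, 1): LHS = tan(1) ≈ 1.557, RHS = tan(1) ≈ 1.557 → holds
(0, 5): LHS = tan(5) ≈ -3.381, RHS = tan(5) ≈ -3.381 → holds
(1, 0): LHS = tan(1) ≈ 1.557, RHS = tan(1) ≈ 1.557 → holds
(7, 5): LHS = tan(12) ≈ -0.6359, RHS = tan(5) + tan(7) ≈ -2.509 → fails

3 of 4 pairs satisfy the claim.

Answer: (0, 1), (0, 5), (1, 0)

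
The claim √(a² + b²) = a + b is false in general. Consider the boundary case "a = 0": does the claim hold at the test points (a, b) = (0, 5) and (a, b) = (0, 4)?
Yes, holds at both test points

At (0, 5): LHS = 5, RHS = 5 → equal
At (0, 4): LHS = 4, RHS = 4 → equal

So the claim does hold at both of these boundary points, even though it is not an identity.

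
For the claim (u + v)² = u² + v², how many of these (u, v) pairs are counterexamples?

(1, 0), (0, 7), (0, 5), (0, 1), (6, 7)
Testing each pair:
(1, 0): LHS = 1, RHS = 1 → satisfies claim
(0, 7): LHS = 49, RHS = 49 → satisfies claim
(0, 5): LHS = 25, RHS = 25 → satisfies claim
(0, 1): LHS = 1, RHS = 1 → satisfies claim
(6, 7): LHS = 169, RHS = 85 → counterexample

That makes 1 counterexample.

Answer: 1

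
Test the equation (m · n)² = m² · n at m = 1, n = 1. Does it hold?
Substituting m = 1, n = 1:

LHS = (1 · 1)² = 1
RHS = 1² · 1 = 1

LHS = RHS, so the equation holds at this point.

Answer: Holds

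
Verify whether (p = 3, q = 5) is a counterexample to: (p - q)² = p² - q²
Yes

Substituting p = 3, q = 5:
LHS = (3 - 5)² = 4
RHS = 3² - 5² = -16

Since LHS ≠ RHS, this pair disproves the claim.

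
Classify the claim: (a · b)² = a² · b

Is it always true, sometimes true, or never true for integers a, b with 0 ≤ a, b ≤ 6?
It holds at (a, b) = (2, 1) (both sides equal 4), but fails at (a, b) = (2, 3) (LHS = 36, RHS = 12).

Answer: Sometimes true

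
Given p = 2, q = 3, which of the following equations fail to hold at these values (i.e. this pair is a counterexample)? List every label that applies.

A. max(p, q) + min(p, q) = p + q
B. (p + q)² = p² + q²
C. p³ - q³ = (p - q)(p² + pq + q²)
B

Evaluating each claim at the given values:
A. LHS = 5, RHS = 5 → holds here (LHS = RHS)
B. LHS = 25, RHS = 13 → fails here (LHS ≠ RHS)
C. LHS = -19, RHS = -19 → holds here (LHS = RHS)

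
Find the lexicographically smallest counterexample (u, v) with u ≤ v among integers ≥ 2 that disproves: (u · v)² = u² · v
Substituting (2, 2) into the claim:
LHS = (2 · 2)² = 16
RHS = 2² · 2 = 8

Since LHS ≠ RHS, this pair disproves the claim, and no lexicographically smaller pair (u ≤ v, integers ≥ 2) does.

For instance (5, 8) is also a counterexample (LHS = 1600, RHS = 200), but it's lexicographically larger.

Answer: (u, v) = (2, 2)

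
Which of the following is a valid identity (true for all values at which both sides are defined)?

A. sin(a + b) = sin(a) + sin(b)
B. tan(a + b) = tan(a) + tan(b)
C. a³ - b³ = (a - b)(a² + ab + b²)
A: fails at (5, 5) — LHS = sin(10) ≈ -0.544, RHS = 2·sin(5) ≈ -1.918.
B: fails at (6, 7) — LHS = tan(13) ≈ 0.463, RHS = tan(6) + tan(7) ≈ 0.5804.
C: holds — e.g. at (3, 5), both sides equal -98.

Answer: C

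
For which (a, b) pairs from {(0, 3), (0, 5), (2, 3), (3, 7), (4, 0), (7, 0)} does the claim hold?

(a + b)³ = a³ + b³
Testing each pair:
(0, 3): LHS = 27, RHS = 27 → holds
(0, 5): LHS = 125, RHS = 125 → holds
(2, 3): LHS = 125, RHS = 35 → fails
(3, 7): LHS = 1000, RHS = 370 → fails
(4, 0): LHS = 64, RHS = 64 → holds
(7, 0): LHS = 343, RHS = 343 → holds

4 of 6 pairs satisfy the claim.

Answer: (0, 3), (0, 5), (4, 0), (7, 0)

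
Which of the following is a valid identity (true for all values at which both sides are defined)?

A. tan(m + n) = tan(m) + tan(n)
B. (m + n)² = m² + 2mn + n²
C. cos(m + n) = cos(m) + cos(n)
B

A: fails at (1, 4) — LHS = tan(5) ≈ -3.381, RHS = tan(4) + tan(1) ≈ 2.715.
B: holds — e.g. at (5, 5), both sides equal 100.
C: fails at (1, 1) — LHS = cos(2) ≈ -0.4161, RHS = 2·cos(1) ≈ 1.081.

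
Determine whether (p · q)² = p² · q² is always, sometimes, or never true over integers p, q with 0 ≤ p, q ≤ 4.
Always true

The identity holds for every pair in the range. For instance at (p, q) = (2, 1): both sides equal 4.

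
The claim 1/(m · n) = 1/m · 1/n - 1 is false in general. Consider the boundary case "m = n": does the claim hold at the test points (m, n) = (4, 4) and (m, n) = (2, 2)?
No, fails at both test points

At (4, 4): LHS = 1/16 ≠ RHS = -15/16
At (2, 2): LHS = 1/4 ≠ RHS = -3/4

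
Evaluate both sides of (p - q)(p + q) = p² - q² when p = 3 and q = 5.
LHS = (3 - 5)(3 + 5) = -16
RHS = 3² - 5² = -16

LHS = RHS: the two sides agree.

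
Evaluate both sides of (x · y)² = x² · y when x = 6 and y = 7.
LHS = (6 · 7)² = 1764
RHS = 6² · 7 = 252

LHS ≠ RHS, so the equation does not hold here.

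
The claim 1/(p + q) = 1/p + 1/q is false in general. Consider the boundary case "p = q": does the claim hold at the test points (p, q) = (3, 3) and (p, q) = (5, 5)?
No, fails at both test points

At (3, 3): LHS = 1/6 ≠ RHS = 2/3
At (5, 5): LHS = 1/10 ≠ RHS = 2/5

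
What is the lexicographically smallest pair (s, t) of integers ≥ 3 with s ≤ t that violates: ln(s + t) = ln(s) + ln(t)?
Substituting (3, 3) into the claim:
LHS = ln(3 + 3) = ln(6) ≈ 1.792
RHS = ln(3) + ln(3) = 2·ln(3) ≈ 2.197

Since LHS ≠ RHS, this pair disproves the claim, and no lexicographically smaller pair (s ≤ t, integers ≥ 3) does.

For instance (5, 7) is also a counterexample (LHS = ln(12) ≈ 2.485, RHS = ln(5) + ln(7) ≈ 3.555), but it's lexicographically larger.

Answer: (s, t) = (3, 3)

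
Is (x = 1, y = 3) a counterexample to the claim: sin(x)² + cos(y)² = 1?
Yes

Substituting x = 1, y = 3:
LHS = sin(1)² + cos(3)² ≈ 1.688
RHS = 1

Since LHS ≠ RHS, this pair disproves the claim.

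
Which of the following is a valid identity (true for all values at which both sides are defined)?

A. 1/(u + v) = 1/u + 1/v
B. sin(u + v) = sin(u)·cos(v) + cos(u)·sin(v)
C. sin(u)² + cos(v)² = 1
A: fails at (5, 8) — LHS = 1/13, RHS = 13/40.
B: holds — e.g. at (3, 7), both sides equal sin(10) ≈ -0.544.
C: fails at (6, 7) — LHS = sin(6)² + cos(7)² ≈ 0.6464, RHS = 1.

Answer: B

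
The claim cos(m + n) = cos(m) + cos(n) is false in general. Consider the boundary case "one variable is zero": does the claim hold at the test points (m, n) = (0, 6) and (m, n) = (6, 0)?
No, fails at both test points

At (0, 6): LHS = cos(6) ≈ 0.9602 ≠ RHS = cos(6) + 1 ≈ 1.96
At (6, 0): LHS = cos(6) ≈ 0.9602 ≠ RHS = cos(6) + 1 ≈ 1.96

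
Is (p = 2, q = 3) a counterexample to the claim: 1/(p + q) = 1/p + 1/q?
Yes

Substituting p = 2, q = 3:
LHS = 1/(2 + 3) = 1/5
RHS = 1/2 + 1/3 = 5/6

Since LHS ≠ RHS, this pair disproves the claim.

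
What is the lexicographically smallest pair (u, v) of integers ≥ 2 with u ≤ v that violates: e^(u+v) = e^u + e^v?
Substituting (2, 2) into the claim:
LHS = e^(2+2) = e^4 ≈ 54.6
RHS = e^2 + e^2 = 2·e^2 ≈ 14.78

Since LHS ≠ RHS, this pair disproves the claim, and no lexicographically smaller pair (u ≤ v, integers ≥ 2) does.

For instance (2, 8) is also a counterexample (LHS = e^10 ≈ 22026.5, RHS = e^2 + e^8 ≈ 2988), but it's lexicographically larger.

Answer: (u, v) = (2, 2)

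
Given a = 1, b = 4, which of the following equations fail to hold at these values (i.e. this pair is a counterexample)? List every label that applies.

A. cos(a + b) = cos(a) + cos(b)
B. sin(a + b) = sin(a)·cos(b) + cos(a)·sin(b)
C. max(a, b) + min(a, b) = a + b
Evaluating each claim at the given values:
A. LHS = cos(5) ≈ 0.2837, RHS = cos(4) + cos(1) ≈ -0.1133 → fails here (LHS ≠ RHS)
B. LHS = sin(5) ≈ -0.9589, RHS = sin(1)·cos(4) + sin(4)·cos(1) ≈ -0.9589 → holds here (LHS = RHS)
C. LHS = 5, RHS = 5 → holds here (LHS = RHS)

Answer: A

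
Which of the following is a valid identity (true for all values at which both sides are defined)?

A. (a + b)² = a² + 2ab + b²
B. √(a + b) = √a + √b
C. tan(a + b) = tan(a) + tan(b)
A

A: holds — e.g. at (4, 5), both sides equal 81.
B: fails at (1, 1) — LHS = √(2) ≈ 1.414, RHS = 2.
C: fails at (4, 6) — LHS = tan(10) ≈ 0.6484, RHS = tan(6) + tan(4) ≈ 0.8668.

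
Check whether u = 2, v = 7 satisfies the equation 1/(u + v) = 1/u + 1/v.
Fails

Substituting u = 2, v = 7:

LHS = 1/(2 + 7) = 1/9
RHS = 1/2 + 1/7 = 9/14

LHS ≠ RHS, so the equation does not hold at this point.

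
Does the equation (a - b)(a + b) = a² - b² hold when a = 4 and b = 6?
Substituting a = 4, b = 6:

LHS = (4 - 6)(4 + 6) = -20
RHS = 4² - 6² = -20

LHS = RHS, so the equation holds at this point.

Answer: Holds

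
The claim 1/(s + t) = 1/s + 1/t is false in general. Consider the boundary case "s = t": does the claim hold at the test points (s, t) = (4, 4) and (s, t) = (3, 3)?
No, fails at both test points

At (4, 4): LHS = 1/8 ≠ RHS = 1/2
At (3, 3): LHS = 1/6 ≠ RHS = 2/3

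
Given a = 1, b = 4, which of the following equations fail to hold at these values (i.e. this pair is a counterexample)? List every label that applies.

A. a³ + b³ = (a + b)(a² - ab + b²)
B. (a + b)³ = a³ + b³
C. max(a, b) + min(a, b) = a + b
B

Evaluating each claim at the given values:
A. LHS = 65, RHS = 65 → holds here (LHS = RHS)
B. LHS = 125, RHS = 65 → fails here (LHS ≠ RHS)
C. LHS = 5, RHS = 5 → holds here (LHS = RHS)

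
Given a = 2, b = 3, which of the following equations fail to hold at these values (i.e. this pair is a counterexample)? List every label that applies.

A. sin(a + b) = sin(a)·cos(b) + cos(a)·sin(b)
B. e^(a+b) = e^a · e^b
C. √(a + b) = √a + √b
C

Evaluating each claim at the given values:
A. LHS = sin(5) ≈ -0.9589, RHS = sin(2)·cos(3) + sin(3)·cos(2) ≈ -0.9589 → holds here (LHS = RHS)
B. LHS = e^5 ≈ 148.4, RHS = e^5 ≈ 148.4 → holds here (LHS = RHS)
C. LHS = √(5) ≈ 2.236, RHS = √(2) + √(3) ≈ 3.146 → fails here (LHS ≠ RHS)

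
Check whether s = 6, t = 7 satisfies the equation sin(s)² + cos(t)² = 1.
Substituting s = 6, t = 7:

LHS = sin(6)² + cos(7)² ≈ 0.6464
RHS = 1

LHS ≠ RHS, so the equation does not hold at this point.

Answer: Fails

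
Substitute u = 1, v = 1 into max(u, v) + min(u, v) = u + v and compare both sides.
LHS = max(1, 1) + min(1, 1) = 2
RHS = 1 + 1 = 2

LHS = RHS: the two sides agree.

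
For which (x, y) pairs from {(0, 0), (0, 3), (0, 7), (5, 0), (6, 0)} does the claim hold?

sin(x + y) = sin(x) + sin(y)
All pairs

Testing each pair:
(0, 0): LHS = 0, RHS = 0 → holds
(0, 3): LHS = sin(3) ≈ 0.1411, RHS = sin(3) ≈ 0.1411 → holds
(0, 7): LHS = sin(7) ≈ 0.657, RHS = sin(7) ≈ 0.657 → holds
(5, 0): LHS = sin(5) ≈ -0.9589, RHS = sin(5) ≈ -0.9589 → holds
(6, 0): LHS = sin(6) ≈ -0.2794, RHS = sin(6) ≈ -0.2794 → holds

Every pair satisfies the claim.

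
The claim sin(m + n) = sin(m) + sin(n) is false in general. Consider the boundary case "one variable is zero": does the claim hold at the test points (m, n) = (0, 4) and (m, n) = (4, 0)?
Yes, holds at both test points

At (0, 4): LHS = sin(4) ≈ -0.7568, RHS = sin(4) ≈ -0.7568 → equal
At (4, 0): LHS = sin(4) ≈ -0.7568, RHS = sin(4) ≈ -0.7568 → equal

So the claim does hold at both of these boundary points, even though it is not an identity.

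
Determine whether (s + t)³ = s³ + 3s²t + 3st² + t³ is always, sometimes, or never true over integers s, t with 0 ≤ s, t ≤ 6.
Always true

The identity holds for every pair in the range. For instance at (s, t) = (4, 6): both sides equal 1000.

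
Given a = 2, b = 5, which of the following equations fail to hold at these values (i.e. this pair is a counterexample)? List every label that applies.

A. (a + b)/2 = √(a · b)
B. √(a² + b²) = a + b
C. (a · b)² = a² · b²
A, B

Evaluating each claim at the given values:
A. LHS = 7/2, RHS = √(10) ≈ 3.162 → fails here (LHS ≠ RHS)
B. LHS = √(29) ≈ 5.385, RHS = 7 → fails here (LHS ≠ RHS)
C. LHS = 100, RHS = 100 → holds here (LHS = RHS)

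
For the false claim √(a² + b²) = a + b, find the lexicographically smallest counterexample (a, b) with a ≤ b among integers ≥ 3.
Substituting (3, 3) into the claim:
LHS = √(3² + 3²) = 3·√(2) ≈ 4.243
RHS = 3 + 3 = 6

Since LHS ≠ RHS, this pair disproves the claim, and no lexicographically smaller pair (a ≤ b, integers ≥ 3) does.

For instance (4, 6) is also a counterexample (LHS = 2·√(13) ≈ 7.211, RHS = 10), but it's lexicographically larger.

Answer: (a, b) = (3, 3)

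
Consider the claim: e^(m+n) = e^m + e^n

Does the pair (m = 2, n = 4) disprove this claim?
Yes

Substituting m = 2, n = 4:
LHS = e^(2+4) = e^6 ≈ 403.4
RHS = e^2 + e^4 ≈ 61.99

Since LHS ≠ RHS, this pair disproves the claim.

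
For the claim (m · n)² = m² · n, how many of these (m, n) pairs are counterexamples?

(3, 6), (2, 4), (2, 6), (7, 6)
Testing each pair:
(3, 6): LHS = 324, RHS = 54 → counterexample
(2, 4): LHS = 64, RHS = 16 → counterexample
(2, 6): LHS = 144, RHS = 24 → counterexample
(7, 6): LHS = 1764, RHS = 294 → counterexample

That makes 4 counterexamples.

Answer: 4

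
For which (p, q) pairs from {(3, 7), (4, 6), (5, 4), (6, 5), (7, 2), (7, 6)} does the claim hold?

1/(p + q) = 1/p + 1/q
Testing each pair:
(3, 7): LHS = 1/10, RHS = 10/21 → fails
(4, 6): LHS = 1/10, RHS = 5/12 → fails
(5, 4): LHS = 1/9, RHS = 9/20 → fails
(6, 5): LHS = 1/11, RHS = 11/30 → fails
(7, 2): LHS = 1/9, RHS = 9/14 → fails
(7, 6): LHS = 1/13, RHS = 13/42 → fails

No pair satisfies the claim.

Answer: None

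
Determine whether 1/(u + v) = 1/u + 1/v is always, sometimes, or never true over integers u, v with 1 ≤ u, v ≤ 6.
Never true

The claim fails for every pair in the range. For instance at (u, v) = (3, 2): LHS = 1/5, RHS = 5/6.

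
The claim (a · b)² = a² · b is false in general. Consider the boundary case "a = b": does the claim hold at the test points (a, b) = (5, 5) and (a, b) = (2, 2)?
No, fails at both test points

At (5, 5): LHS = 625 ≠ RHS = 125
At (2, 2): LHS = 16 ≠ RHS = 8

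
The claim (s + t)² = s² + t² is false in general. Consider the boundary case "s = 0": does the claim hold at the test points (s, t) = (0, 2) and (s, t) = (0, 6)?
At (0, 2): LHS = 4, RHS = 4 → equal
At (0, 6): LHS = 36, RHS = 36 → equal

So the claim does hold at both of these boundary points, even though it is not an identity.

Answer: Yes, holds at both test points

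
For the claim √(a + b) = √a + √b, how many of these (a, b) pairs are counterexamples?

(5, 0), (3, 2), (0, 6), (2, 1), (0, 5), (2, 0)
Testing each pair:
(5, 0): LHS = √(5) ≈ 2.236, RHS = √(5) ≈ 2.236 → satisfies claim
(3, 2): LHS = √(5) ≈ 2.236, RHS = √(2) + √(3) ≈ 3.146 → counterexample
(0, 6): LHS = √(6) ≈ 2.449, RHS = √(6) ≈ 2.449 → satisfies claim
(2, 1): LHS = √(3) ≈ 1.732, RHS = 1 + √(2) ≈ 2.414 → counterexample
(0, 5): LHS = √(5) ≈ 2.236, RHS = √(5) ≈ 2.236 → satisfies claim
(2, 0): LHS = √(2) ≈ 1.414, RHS = √(2) ≈ 1.414 → satisfies claim

That makes 2 counterexamples.

Answer: 2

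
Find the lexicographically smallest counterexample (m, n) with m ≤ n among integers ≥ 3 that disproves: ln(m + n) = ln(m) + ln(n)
Substituting (3, 3) into the claim:
LHS = ln(3 + 3) = ln(6) ≈ 1.792
RHS = ln(3) + ln(3) = 2·ln(3) ≈ 2.197

Since LHS ≠ RHS, this pair disproves the claim, and no lexicographically smaller pair (m ≤ n, integers ≥ 3) does.

For instance (9, 9) is also a counterexample (LHS = ln(18) ≈ 2.89, RHS = 2·ln(9) ≈ 4.394), but it's lexicographically larger.

Answer: (m, n) = (3, 3)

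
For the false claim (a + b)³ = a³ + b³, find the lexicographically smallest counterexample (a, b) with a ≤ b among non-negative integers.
Substituting (1, 1) into the claim:
LHS = (1 + 1)³ = 8
RHS = 1³ + 1³ = 2

Since LHS ≠ RHS, this pair disproves the claim, and no lexicographically smaller pair (a ≤ b, non-negative integers) does.

For instance (4, 7) is also a counterexample (LHS = 1331, RHS = 407), but it's lexicographically larger.

Answer: (a, b) = (1, 1)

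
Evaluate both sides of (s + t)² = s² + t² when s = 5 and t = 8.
LHS = (5 + 8)² = 169
RHS = 5² + 8² = 89

LHS ≠ RHS, so the equation does not hold here.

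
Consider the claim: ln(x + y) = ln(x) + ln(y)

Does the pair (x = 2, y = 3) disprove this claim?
Yes

Substituting x = 2, y = 3:
LHS = ln(2 + 3) = ln(5) ≈ 1.609
RHS = ln(2) + ln(3) ≈ 1.792

Since LHS ≠ RHS, this pair disproves the claim.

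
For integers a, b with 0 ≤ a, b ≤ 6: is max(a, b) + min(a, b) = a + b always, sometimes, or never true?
Always true

The identity holds for every pair in the range. For instance at (a, b) = (6, 6): both sides equal 12.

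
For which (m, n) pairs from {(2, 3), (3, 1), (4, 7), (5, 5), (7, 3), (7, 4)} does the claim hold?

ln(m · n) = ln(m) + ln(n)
All pairs

Testing each pair:
(2, 3): LHS = ln(6) ≈ 1.792, RHS = ln(2) + ln(3) ≈ 1.792 → holds
(3, 1): LHS = ln(3) ≈ 1.099, RHS = ln(3) ≈ 1.099 → holds
(4, 7): LHS = ln(28) ≈ 3.332, RHS = ln(4) + ln(7) ≈ 3.332 → holds
(5, 5): LHS = ln(25) ≈ 3.219, RHS = 2·ln(5) ≈ 3.219 → holds
(7, 3): LHS = ln(21) ≈ 3.045, RHS = ln(3) + ln(7) ≈ 3.045 → holds
(7, 4): LHS = ln(28) ≈ 3.332, RHS = ln(4) + ln(7) ≈ 3.332 → holds

Every pair satisfies the claim.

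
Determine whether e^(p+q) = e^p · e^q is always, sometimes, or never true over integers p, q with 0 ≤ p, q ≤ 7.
The identity holds for every pair in the range. For instance at (p, q) = (3, 0): both sides equal e^3 ≈ 20.09.

Answer: Always true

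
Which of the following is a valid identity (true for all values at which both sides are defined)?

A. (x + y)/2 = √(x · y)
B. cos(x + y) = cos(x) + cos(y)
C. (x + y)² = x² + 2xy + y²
A: fails at (2, 3) — LHS = 5/2, RHS = √(6) ≈ 2.449.
B: fails at (0, 1) — LHS = cos(1) ≈ 0.5403, RHS = cos(1) + 1 ≈ 1.54.
C: holds — e.g. at (3, 3), both sides equal 36.

Answer: C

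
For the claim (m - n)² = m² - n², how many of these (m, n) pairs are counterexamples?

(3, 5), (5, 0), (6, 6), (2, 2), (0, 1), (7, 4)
Testing each pair:
(3, 5): LHS = 4, RHS = -16 → counterexample
(5, 0): LHS = 25, RHS = 25 → satisfies claim
(6, 6): LHS = 0, RHS = 0 → satisfies claim
(2, 2): LHS = 0, RHS = 0 → satisfies claim
(0, 1): LHS = 1, RHS = -1 → counterexample
(7, 4): LHS = 9, RHS = 33 → counterexample

That makes 3 counterexamples.

Answer: 3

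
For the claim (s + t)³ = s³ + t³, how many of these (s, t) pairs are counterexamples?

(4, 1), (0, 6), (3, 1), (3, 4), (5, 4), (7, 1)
Testing each pair:
(4, 1): LHS = 125, RHS = 65 → counterexample
(0, 6): LHS = 216, RHS = 216 → satisfies claim
(3, 1): LHS = 64, RHS = 28 → counterexample
(3, 4): LHS = 343, RHS = 91 → counterexample
(5, 4): LHS = 729, RHS = 189 → counterexample
(7, 1): LHS = 512, RHS = 344 → counterexample

That makes 5 counterexamples.

Answer: 5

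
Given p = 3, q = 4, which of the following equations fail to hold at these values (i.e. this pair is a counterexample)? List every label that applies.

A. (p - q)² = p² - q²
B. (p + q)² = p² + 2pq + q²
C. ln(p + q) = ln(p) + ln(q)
Evaluating each claim at the given values:
A. LHS = 1, RHS = -7 → fails here (LHS ≠ RHS)
B. LHS = 49, RHS = 49 → holds here (LHS = RHS)
C. LHS = ln(7) ≈ 1.946, RHS = ln(3) + ln(4) ≈ 2.485 → fails here (LHS ≠ RHS)

Answer: A, C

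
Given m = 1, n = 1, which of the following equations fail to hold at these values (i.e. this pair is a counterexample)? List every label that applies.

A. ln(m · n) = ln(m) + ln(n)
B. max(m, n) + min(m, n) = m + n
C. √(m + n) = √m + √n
Evaluating each claim at the given values:
A. LHS = 0, RHS = 0 → holds here (LHS = RHS)
B. LHS = 2, RHS = 2 → holds here (LHS = RHS)
C. LHS = √(2) ≈ 1.414, RHS = 2 → fails here (LHS ≠ RHS)

Answer: C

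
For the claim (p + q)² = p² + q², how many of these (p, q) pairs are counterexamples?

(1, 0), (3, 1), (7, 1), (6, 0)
Testing each pair:
(1, 0): LHS = 1, RHS = 1 → satisfies claim
(3, 1): LHS = 16, RHS = 10 → counterexample
(7, 1): LHS = 64, RHS = 50 → counterexample
(6, 0): LHS = 36, RHS = 36 → satisfies claim

That makes 2 counterexamples.

Answer: 2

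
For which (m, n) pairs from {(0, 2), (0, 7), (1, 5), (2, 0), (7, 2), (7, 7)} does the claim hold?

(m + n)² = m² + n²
(0, 2), (0, 7), (2, 0)

Testing each pair:
(0, 2): LHS = 4, RHS = 4 → holds
(0, 7): LHS = 49, RHS = 49 → holds
(1, 5): LHS = 36, RHS = 26 → fails
(2, 0): LHS = 4, RHS = 4 → holds
(7, 2): LHS = 81, RHS = 53 → fails
(7, 7): LHS = 196, RHS = 98 → fails

3 of 6 pairs satisfy the claim.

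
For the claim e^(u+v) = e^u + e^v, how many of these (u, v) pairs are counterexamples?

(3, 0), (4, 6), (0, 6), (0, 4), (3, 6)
5

Testing each pair:
(3, 0): LHS = e^3 ≈ 20.09, RHS = 1 + e^3 ≈ 21.09 → counterexample
(4, 6): LHS = e^10 ≈ 22026.5, RHS = e^4 + e^6 ≈ 458 → counterexample
(0, 6): LHS = e^6 ≈ 403.4, RHS = 1 + e^6 ≈ 404.4 → counterexample
(0, 4): LHS = e^4 ≈ 54.6, RHS = 1 + e^4 ≈ 55.6 → counterexample
(3, 6): LHS = e^9 ≈ 8103, RHS = e^3 + e^6 ≈ 423.5 → counterexample

That makes 5 counterexamples.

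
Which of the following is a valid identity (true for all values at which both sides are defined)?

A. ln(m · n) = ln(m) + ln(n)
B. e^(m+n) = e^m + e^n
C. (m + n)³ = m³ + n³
A

A: holds — e.g. at (6, 7), both sides equal ln(42) ≈ 3.738.
B: fails at (1, 2) — LHS = e^3 ≈ 20.09, RHS = e + e^2 ≈ 10.11.
C: fails at (2, 3) — LHS = 125, RHS = 35.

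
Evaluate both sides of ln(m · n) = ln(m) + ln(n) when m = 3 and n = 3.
LHS = ln(3 · 3) = ln(9) ≈ 2.197
RHS = ln(3) + ln(3) = 2·ln(3) ≈ 2.197

LHS = RHS: the two sides agree.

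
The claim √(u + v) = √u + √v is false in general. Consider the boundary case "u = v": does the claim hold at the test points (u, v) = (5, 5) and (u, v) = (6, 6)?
No, fails at both test points

At (5, 5): LHS = √(10) ≈ 3.162 ≠ RHS = 2·√(5) ≈ 4.472
At (6, 6): LHS = 2·√(3) ≈ 3.464 ≠ RHS = 2·√(6) ≈ 4.899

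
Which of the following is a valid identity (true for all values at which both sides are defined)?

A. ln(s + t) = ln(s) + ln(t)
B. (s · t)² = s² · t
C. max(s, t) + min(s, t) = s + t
C

A: fails at (5, 8) — LHS = ln(13) ≈ 2.565, RHS = ln(5) + ln(8) ≈ 3.689.
B: fails at (1, 5) — LHS = 25, RHS = 5.
C: holds — e.g. at (5, 8), both sides equal 13.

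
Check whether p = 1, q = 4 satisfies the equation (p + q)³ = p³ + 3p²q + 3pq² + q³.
Holds

Substituting p = 1, q = 4:

LHS = (1 + 4)³ = 125
RHS = 1³ + 3·1²·4 + 3·1·4² + 4³ = 125

LHS = RHS, so the equation holds at this point.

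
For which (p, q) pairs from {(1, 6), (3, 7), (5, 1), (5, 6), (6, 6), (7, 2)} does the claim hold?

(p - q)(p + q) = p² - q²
All pairs

Testing each pair:
(1, 6): LHS = -35, RHS = -35 → holds
(3, 7): LHS = -40, RHS = -40 → holds
(5, 1): LHS = 24, RHS = 24 → holds
(5, 6): LHS = -11, RHS = -11 → holds
(6, 6): LHS = 0, RHS = 0 → holds
(7, 2): LHS = 45, RHS = 45 → holds

Every pair satisfies the claim.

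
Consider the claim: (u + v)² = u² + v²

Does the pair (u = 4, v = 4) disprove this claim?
Substituting u = 4, v = 4:
LHS = (4 + 4)² = 64
RHS = 4² + 4² = 32

Since LHS ≠ RHS, this pair disproves the claim.

Answer: Yes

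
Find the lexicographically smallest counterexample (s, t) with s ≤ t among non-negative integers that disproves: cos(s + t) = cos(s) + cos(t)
Substituting (0, 0) into the claim:
LHS = cos(0 + 0) = 1
RHS = cos(0) + cos(0) = 2

Since LHS ≠ RHS, this pair disproves the claim, and no lexicographically smaller pair (s ≤ t, non-negative integers) does.

For instance (4, 5) is also a counterexample (LHS = cos(9) ≈ -0.9111, RHS = cos(4) + cos(5) ≈ -0.37), but it's lexicographically larger.

Answer: (s, t) = (0, 0)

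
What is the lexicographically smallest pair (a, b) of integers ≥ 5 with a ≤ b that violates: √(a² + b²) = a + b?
(a, b) = (5, 5)

Substituting (5, 5) into the claim:
LHS = √(5² + 5²) = 5·√(2) ≈ 7.071
RHS = 5 + 5 = 10

Since LHS ≠ RHS, this pair disproves the claim, and no lexicographically smaller pair (a ≤ b, integers ≥ 5) does.

For instance (7, 11) is also a counterexample (LHS = √(170) ≈ 13.04, RHS = 18), but it's lexicographically larger.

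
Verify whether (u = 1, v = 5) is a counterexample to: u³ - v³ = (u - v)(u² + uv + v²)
Substituting u = 1, v = 5:
LHS = 1³ - 5³ = -124
RHS = (1 - 5)(1² + 1·5 + 5²) = -124

The sides agree, so this pair does not disprove the claim.

Answer: No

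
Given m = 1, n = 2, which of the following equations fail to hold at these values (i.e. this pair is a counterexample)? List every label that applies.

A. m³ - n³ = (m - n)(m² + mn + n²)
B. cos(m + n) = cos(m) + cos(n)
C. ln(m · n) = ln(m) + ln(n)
B

Evaluating each claim at the given values:
A. LHS = -7, RHS = -7 → holds here (LHS = RHS)
B. LHS = cos(3) ≈ -0.99, RHS = cos(2) + cos(1) ≈ 0.1242 → fails here (LHS ≠ RHS)
C. LHS = ln(2) ≈ 0.6931, RHS = ln(2) ≈ 0.6931 → holds here (LHS = RHS)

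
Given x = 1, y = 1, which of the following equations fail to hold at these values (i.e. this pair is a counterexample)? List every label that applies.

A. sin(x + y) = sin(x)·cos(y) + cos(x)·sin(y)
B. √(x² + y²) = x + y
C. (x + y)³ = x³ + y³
B, C

Evaluating each claim at the given values:
A. LHS = sin(2) ≈ 0.9093, RHS = 2·sin(1)·cos(1) ≈ 0.9093 → holds here (LHS = RHS)
B. LHS = √(2) ≈ 1.414, RHS = 2 → fails here (LHS ≠ RHS)
C. LHS = 8, RHS = 2 → fails here (LHS ≠ RHS)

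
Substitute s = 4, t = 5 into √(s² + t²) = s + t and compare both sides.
LHS = √(4² + 5²) = √(41) ≈ 6.403
RHS = 4 + 5 = 9

LHS ≠ RHS (they differ by about 2.597), so the equation does not hold here.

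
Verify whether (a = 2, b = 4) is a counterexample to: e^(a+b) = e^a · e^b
No

Substituting a = 2, b = 4:
LHS = e^(2+4) = e^6 ≈ 403.4
RHS = e^2 · e^4 = e^6 ≈ 403.4

The sides agree, so this pair does not disprove the claim.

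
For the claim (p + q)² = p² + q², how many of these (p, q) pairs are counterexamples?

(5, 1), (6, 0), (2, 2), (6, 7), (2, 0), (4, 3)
Testing each pair:
(5, 1): LHS = 36, RHS = 26 → counterexample
(6, 0): LHS = 36, RHS = 36 → satisfies claim
(2, 2): LHS = 16, RHS = 8 → counterexample
(6, 7): LHS = 169, RHS = 85 → counterexample
(2, 0): LHS = 4, RHS = 4 → satisfies claim
(4, 3): LHS = 49, RHS = 25 → counterexample

That makes 4 counterexamples.

Answer: 4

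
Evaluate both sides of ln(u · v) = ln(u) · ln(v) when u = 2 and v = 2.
LHS = ln(2 · 2) = ln(4) ≈ 1.386
RHS = ln(2) · ln(2) = ln(2)² ≈ 0.4805

LHS ≠ RHS (they differ by about 0.9058), so the equation does not hold here.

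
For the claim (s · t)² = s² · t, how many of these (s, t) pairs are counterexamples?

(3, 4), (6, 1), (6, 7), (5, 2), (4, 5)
Testing each pair:
(3, 4): LHS = 144, RHS = 36 → counterexample
(6, 1): LHS = 36, RHS = 36 → satisfies claim
(6, 7): LHS = 1764, RHS = 252 → counterexample
(5, 2): LHS = 100, RHS = 50 → counterexample
(4, 5): LHS = 400, RHS = 80 → counterexample

That makes 4 counterexamples.

Answer: 4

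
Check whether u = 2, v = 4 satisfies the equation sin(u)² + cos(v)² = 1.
Substituting u = 2, v = 4:

LHS = sin(2)² + cos(4)² ≈ 1.254
RHS = 1

LHS ≠ RHS, so the equation does not hold at this point.

Answer: Fails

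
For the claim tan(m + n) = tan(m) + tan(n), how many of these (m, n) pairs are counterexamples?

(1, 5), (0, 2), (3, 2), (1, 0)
Testing each pair:
(1, 5): LHS = tan(6) ≈ -0.291, RHS = tan(5) + tan(1) ≈ -1.823 → counterexample
(0, 2): LHS = tan(2) ≈ -2.185, RHS = tan(2) ≈ -2.185 → satisfies claim
(3, 2): LHS = tan(5) ≈ -3.381, RHS = tan(2) + tan(3) ≈ -2.328 → counterexample
(1, 0): LHS = tan(1) ≈ 1.557, RHS = tan(1) ≈ 1.557 → satisfies claim

That makes 2 counterexamples.

Answer: 2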